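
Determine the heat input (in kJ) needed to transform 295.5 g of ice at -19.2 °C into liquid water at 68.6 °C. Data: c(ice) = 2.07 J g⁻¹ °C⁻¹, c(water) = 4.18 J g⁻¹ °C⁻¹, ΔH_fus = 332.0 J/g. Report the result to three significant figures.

q1 (heat ice -19.2→0.0 °C): 295.5 × 2.07 × 19.2 = 11744 J
q2 (melt at 0 °C): 295.5 × 332.0 = 98106 J
q3 (heat water 0.0→68.6 °C): 295.5 × 4.18 × 68.6 = 84734 J
Total: 11744 + 98106 + 84734 = 194584 J = 195 kJ

q = 195 kJ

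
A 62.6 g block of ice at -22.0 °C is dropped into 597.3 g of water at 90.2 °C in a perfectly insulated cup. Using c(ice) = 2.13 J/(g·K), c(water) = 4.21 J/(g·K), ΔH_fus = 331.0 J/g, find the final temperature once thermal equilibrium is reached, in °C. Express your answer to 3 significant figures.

T_f = 73.1 °C

Heat to bring ice to 0 °C and melt it: q₁ = 62.6×2.13×22.0 + 62.6×331.0 = 23654 J
Heat the water can supply cooling to 0 °C: 597.3×4.21×90.2 = 226820 J > q₁, so all ice melts.
Energy balance: 597.3×4.21×(90.2 − T) = 23654 + 62.6×4.21×(T − 0)
2514.633(90.2 − T) = 23654 + 263.546 T
226820 − 23654 = 2778.179 T
T = 203166 / 2778.179 = 73.13 °C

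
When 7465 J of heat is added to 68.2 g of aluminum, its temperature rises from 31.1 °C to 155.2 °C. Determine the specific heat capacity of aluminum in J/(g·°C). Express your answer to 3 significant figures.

c = q / (m ΔT) = 7465 / (68.2 × 124.1)
c = 7465 / 8463.62 = 0.882 J/(g·°C)

c = 0.882 J/(g·°C)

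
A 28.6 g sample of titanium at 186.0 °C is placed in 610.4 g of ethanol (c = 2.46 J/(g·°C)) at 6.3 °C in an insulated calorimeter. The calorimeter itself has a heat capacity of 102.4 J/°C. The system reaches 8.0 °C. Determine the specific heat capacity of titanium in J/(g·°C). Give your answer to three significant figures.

q_gained = (610.4 × 2.46 + 102.4) × (8.0 − 6.3) = 2727 J
q_lost = 28.6 × c × (186.0 − 8.0) = 5090.8 c
Set equal: c = 2727 / 5090.8 = 0.536 J/(g·°C)

c = 0.536 J/(g·°C)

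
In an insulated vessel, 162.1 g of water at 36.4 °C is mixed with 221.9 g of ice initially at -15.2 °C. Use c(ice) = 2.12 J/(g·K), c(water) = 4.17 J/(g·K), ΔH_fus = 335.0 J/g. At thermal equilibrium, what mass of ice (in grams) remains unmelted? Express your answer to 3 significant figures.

m_ice remaining = 170 g

Heat to warm all ice to 0 °C: 221.9×2.12×15.2 = 7150.5 J
Heat released by water cooling to 0 °C: 162.1×4.17×36.4 = 24605 J
24605 J < 7150.5 + 221.9×335.0 = 81487.0 J, so not all ice melts; final T = 0 °C.
Heat left for melting: 24605 − 7150.5 = 17454.5 J
Mass melted = 17454.5 / 335.0 = 52.10 g
Ice remaining = 221.9 − 52.10 = 169.80 g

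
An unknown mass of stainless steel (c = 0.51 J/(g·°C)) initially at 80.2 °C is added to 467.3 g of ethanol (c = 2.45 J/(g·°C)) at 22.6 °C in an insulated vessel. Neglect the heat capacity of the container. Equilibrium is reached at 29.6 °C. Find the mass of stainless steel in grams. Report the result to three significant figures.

m = 311 g

q_gained = (467.3 × 2.45) × (29.6 − 22.6) = 8014 J
q_lost = m × 0.51 × (80.2 − 29.6) = 25.806 m
m = 8014 / 25.806 = 311 g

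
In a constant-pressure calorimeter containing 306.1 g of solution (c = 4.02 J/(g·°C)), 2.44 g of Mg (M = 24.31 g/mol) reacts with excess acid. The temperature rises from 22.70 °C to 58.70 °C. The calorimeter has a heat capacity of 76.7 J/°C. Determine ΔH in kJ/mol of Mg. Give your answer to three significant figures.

ΔH = -469 kJ/mol

|ΔT| = |58.70 − 22.70| = 36.00 °C
|q_surr| = (306.1 × 4.02 + 76.7) × 36.00 = 1307.222 × 36.00 = 47060 J
n(Mg) = 2.44 / 24.31 = 0.1004 mol
Temperature rose, so q_rxn = −|q_surr| = -47.06 kJ
ΔH = q_rxn / n = -468.7 kJ/mol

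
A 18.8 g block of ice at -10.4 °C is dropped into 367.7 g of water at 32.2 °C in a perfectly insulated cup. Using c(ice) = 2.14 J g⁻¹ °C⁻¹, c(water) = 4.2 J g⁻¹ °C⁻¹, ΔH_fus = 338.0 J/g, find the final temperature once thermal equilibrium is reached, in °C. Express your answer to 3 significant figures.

Heat to bring ice to 0 °C and melt it: q₁ = 18.8×2.14×10.4 + 18.8×338.0 = 6772.8 J
Heat the water can supply cooling to 0 °C: 367.7×4.2×32.2 = 49727.7 J > q₁, so all ice melts.
Energy balance: 367.7×4.2×(32.2 − T) = 6772.8 + 18.8×4.2×(T − 0)
1544.34(32.2 − T) = 6772.8 + 78.96 T
49727.7 − 6772.8 = 1623.30 T
T = 42954.9 / 1623.30 = 26.46 °C

T_f = 26.5 °C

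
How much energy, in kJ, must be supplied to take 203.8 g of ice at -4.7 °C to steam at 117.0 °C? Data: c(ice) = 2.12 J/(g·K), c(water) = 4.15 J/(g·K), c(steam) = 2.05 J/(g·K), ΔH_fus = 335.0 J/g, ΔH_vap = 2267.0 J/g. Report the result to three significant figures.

q1 (heat ice -4.7→0.0 °C): 203.8 × 2.12 × 4.7 = 2031 J
q2 (melt at 0 °C): 203.8 × 335.0 = 68273 J
q3 (heat water 0.0→100.0 °C): 203.8 × 4.15 × 100.0 = 84577 J
q4 (vaporize at 100 °C): 203.8 × 2267.0 = 462015 J
q5 (heat steam 100.0→117.0 °C): 203.8 × 2.05 × 17.0 = 7102 J
Total: 2031 + 68273 + 84577 + 462015 + 7102 = 623998 J = 624 kJ

q = 624 kJ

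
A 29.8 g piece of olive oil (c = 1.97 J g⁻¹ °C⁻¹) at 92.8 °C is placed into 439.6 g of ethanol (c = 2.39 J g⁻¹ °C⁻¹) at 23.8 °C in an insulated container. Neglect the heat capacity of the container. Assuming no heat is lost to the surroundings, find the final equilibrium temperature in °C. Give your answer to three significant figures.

T_f = 27.5 °C

Heat lost by olive oil = heat gained by ethanol.
(29.8)(1.97)(92.8 − T) = (439.6)(2.39)(T − 23.8)
58.706 (92.8 − T) = 1050.644 (T − 23.8)
5447.9 − 58.706 T = 1050.644 T − 25005
30452.9 = 1109.350 T
T = 27.45 °C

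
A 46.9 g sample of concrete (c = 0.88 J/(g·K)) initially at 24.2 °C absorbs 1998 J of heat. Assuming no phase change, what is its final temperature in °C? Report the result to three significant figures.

T_f = 72.6 °C

ΔT = q / (m c) = 1998 / (46.9 × 0.88) = 48.41 °C
T_f = 24.2 + 48.41 = 72.61 °C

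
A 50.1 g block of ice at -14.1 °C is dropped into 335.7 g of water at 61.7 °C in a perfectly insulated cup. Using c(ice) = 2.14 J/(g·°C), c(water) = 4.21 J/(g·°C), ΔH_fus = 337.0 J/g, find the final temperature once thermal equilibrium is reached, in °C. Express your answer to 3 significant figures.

T_f = 42.4 °C

Heat to bring ice to 0 °C and melt it: q₁ = 50.1×2.14×14.1 + 50.1×337.0 = 18395 J
Heat the water can supply cooling to 0 °C: 335.7×4.21×61.7 = 87200.4 J > q₁, so all ice melts.
Energy balance: 335.7×4.21×(61.7 − T) = 18395 + 50.1×4.21×(T − 0)
1413.297(61.7 − T) = 18395 + 210.921 T
87200.4 − 18395 = 1624.218 T
T = 68805.4 / 1624.218 = 42.36 °C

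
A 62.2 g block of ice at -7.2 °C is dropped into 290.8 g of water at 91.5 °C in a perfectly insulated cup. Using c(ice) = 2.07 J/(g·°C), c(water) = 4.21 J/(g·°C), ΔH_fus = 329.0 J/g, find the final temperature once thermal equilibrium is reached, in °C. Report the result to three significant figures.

Heat to bring ice to 0 °C and melt it: q₁ = 62.2×2.07×7.2 + 62.2×329.0 = 21391 J
Heat the water can supply cooling to 0 °C: 290.8×4.21×91.5 = 112021 J > q₁, so all ice melts.
Energy balance: 290.8×4.21×(91.5 − T) = 21391 + 62.2×4.21×(T − 0)
1224.268(91.5 − T) = 21391 + 261.862 T
112021 − 21391 = 1486.130 T
T = 90630 / 1486.130 = 60.98 °C

T_f = 61.0 °C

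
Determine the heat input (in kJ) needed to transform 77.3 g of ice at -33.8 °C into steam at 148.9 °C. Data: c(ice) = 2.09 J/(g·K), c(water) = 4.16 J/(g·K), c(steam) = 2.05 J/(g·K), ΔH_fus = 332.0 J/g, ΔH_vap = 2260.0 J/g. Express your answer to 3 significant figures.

q = 246 kJ

q1 (heat ice -33.8→0.0 °C): 77.3 × 2.09 × 33.8 = 5461 J
q2 (melt at 0 °C): 77.3 × 332.0 = 25664 J
q3 (heat water 0.0→100.0 °C): 77.3 × 4.16 × 100.0 = 32157 J
q4 (vaporize at 100 °C): 77.3 × 2260.0 = 174698 J
q5 (heat steam 100.0→148.9 °C): 77.3 × 2.05 × 48.9 = 7749 J
Total: 5461 + 25664 + 32157 + 174698 + 7749 = 245729 J = 246 kJ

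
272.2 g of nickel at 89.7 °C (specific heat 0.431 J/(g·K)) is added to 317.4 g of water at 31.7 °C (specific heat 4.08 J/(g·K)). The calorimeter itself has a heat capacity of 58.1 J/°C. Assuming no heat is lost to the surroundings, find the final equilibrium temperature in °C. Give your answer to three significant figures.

T_f = 36.3 °C

Heat lost by nickel = heat gained by water + calorimeter.
(272.2)(0.431)(89.7 − T) = [(317.4)(4.08) + 58.1](T − 31.7)
117.3182 (89.7 − T) = 1353.092 (T − 31.7)
10523 − 117.3182 T = 1353.092 T − 42893
53416 = 1470.4102 T
T = 36.33 °C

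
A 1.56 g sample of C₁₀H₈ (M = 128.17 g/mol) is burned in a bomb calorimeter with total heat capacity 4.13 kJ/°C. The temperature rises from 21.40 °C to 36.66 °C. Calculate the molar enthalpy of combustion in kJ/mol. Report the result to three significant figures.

ΔT = 36.66 − 21.40 = 15.26 °C
q_cal = C_cal × ΔT = 4.13 × 15.26 = 63.0238 kJ
n = 1.56 / 128.17 = 0.01217 mol
q_rxn = −q_cal = -63.0238 kJ
ΔH = -63.0238 / 0.01217 = -5179 kJ/mol

ΔH = -5180 kJ/mol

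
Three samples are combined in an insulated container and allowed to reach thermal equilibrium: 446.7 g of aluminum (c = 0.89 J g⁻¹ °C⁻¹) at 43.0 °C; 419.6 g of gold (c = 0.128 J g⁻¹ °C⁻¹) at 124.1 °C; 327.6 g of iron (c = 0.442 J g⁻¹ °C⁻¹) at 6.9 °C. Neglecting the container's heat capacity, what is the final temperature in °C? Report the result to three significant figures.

Σ mᵢcᵢ(T − Tᵢ) = 0  ⇒  T = Σ mᵢcᵢTᵢ / Σ mᵢcᵢ
Σ mᵢcᵢ = 446.7×0.89 + 419.6×0.128 + 327.6×0.442 = 596.0710
Σ mᵢcᵢTᵢ = 397.563×43.0 + 53.7088×124.1 + 144.7992×6.9 = 24760
T = 24760 / 596.0710 = 41.54 °C

T_f = 41.5 °C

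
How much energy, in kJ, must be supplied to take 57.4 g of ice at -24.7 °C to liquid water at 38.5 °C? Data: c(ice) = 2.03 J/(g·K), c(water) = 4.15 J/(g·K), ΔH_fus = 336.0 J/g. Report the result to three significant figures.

q = 31.3 kJ

q1 (heat ice -24.7→0.0 °C): 57.4 × 2.03 × 24.7 = 2878 J
q2 (melt at 0 °C): 57.4 × 336.0 = 19286 J
q3 (heat water 0.0→38.5 °C): 57.4 × 4.15 × 38.5 = 9171 J
Total: 2878 + 19286 + 9171 = 31335 J = 31.3 kJ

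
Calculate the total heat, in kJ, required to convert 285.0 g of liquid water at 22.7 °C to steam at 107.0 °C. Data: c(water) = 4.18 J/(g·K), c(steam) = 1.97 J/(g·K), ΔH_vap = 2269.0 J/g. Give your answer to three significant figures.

q1 (heat water 22.7→100.0 °C): 285.0 × 4.18 × 77.3 = 92087 J
q2 (vaporize at 100 °C): 285.0 × 2269.0 = 646665 J
q3 (heat steam 100.0→107.0 °C): 285.0 × 1.97 × 7.0 = 3930 J
Total: 92087 + 646665 + 3930 = 742682 J = 743 kJ

q = 743 kJ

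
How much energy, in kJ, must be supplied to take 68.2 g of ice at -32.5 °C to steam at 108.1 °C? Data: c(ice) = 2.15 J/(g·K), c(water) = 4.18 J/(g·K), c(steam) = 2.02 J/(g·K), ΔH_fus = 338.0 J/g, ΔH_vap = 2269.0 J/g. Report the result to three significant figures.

q = 212 kJ

q1 (heat ice -32.5→0.0 °C): 68.2 × 2.15 × 32.5 = 4765 J
q2 (melt at 0 °C): 68.2 × 338.0 = 23052 J
q3 (heat water 0.0→100.0 °C): 68.2 × 4.18 × 100.0 = 28508 J
q4 (vaporize at 100 °C): 68.2 × 2269.0 = 154746 J
q5 (heat steam 100.0→108.1 °C): 68.2 × 2.02 × 8.1 = 1116 J
Total: 4765 + 23052 + 28508 + 154746 + 1116 = 212187 J = 212 kJ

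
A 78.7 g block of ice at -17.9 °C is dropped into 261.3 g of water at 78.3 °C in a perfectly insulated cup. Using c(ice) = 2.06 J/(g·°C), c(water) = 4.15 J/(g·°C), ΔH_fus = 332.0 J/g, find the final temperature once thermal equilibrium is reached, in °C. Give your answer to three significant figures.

T_f = 39.6 °C

Heat to bring ice to 0 °C and melt it: q₁ = 78.7×2.06×17.9 + 78.7×332.0 = 29030 J
Heat the water can supply cooling to 0 °C: 261.3×4.15×78.3 = 84908.1 J > q₁, so all ice melts.
Energy balance: 261.3×4.15×(78.3 − T) = 29030 + 78.7×4.15×(T − 0)
1084.395(78.3 − T) = 29030 + 326.605 T
84908.1 − 29030 = 1411.000 T
T = 55878.1 / 1411.000 = 39.60 °C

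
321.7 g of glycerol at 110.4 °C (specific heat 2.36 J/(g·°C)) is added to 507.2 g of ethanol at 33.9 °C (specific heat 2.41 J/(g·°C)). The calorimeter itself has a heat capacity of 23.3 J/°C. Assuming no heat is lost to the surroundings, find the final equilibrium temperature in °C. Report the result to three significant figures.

Heat lost by glycerol = heat gained by ethanol + calorimeter.
(321.7)(2.36)(110.4 − T) = [(507.2)(2.41) + 23.3](T − 33.9)
759.212 (110.4 − T) = 1245.652 (T − 33.9)
83817 − 759.212 T = 1245.652 T − 42228
126045 = 2004.864 T
T = 62.87 °C

T_f = 62.9 °C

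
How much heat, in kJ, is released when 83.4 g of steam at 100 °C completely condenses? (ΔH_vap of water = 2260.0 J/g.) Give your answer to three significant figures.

q = 188 kJ

q = m × ΔH_vap = 83.4 × 2260.0 = 188480 J = 188 kJ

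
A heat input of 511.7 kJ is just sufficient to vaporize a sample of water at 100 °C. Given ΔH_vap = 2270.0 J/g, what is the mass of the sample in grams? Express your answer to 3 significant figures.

m = 225 g

m = q / ΔH_vap = 511700 J / 2270.0 J/g = 225 g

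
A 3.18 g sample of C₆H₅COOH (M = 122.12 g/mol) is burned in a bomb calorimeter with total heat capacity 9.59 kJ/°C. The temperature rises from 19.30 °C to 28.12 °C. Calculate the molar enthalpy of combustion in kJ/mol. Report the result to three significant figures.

ΔT = 28.12 − 19.30 = 8.82 °C
q_cal = C_cal × ΔT = 9.59 × 8.82 = 84.5838 kJ
n = 3.18 / 122.12 = 0.02604 mol
q_rxn = −q_cal = -84.5838 kJ
ΔH = -84.5838 / 0.02604 = -3248 kJ/mol

ΔH = -3250 kJ/mol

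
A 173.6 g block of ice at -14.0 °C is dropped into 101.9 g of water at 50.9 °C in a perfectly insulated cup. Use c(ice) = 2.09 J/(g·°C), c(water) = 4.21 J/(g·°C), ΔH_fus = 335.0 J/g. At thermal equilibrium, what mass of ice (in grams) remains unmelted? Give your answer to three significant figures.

m_ice remaining = 124 g

Heat to warm all ice to 0 °C: 173.6×2.09×14.0 = 5079.5 J
Heat released by water cooling to 0 °C: 101.9×4.21×50.9 = 21836 J
21836 J < 5079.5 + 173.6×335.0 = 63235.5 J, so not all ice melts; final T = 0 °C.
Heat left for melting: 21836 − 5079.5 = 16756.5 J
Mass melted = 16756.5 / 335.0 = 50.02 g
Ice remaining = 173.6 − 50.02 = 123.58 g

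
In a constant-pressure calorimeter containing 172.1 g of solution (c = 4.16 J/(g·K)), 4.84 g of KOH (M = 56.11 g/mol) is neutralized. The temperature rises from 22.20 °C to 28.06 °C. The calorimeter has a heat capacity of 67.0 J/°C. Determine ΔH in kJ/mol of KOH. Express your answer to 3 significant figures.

|ΔT| = |28.06 − 22.20| = 5.86 °C
|q_surr| = (172.1 × 4.16 + 67.0) × 5.86 = 782.936 × 5.86 = 4588 J
n(KOH) = 4.84 / 56.11 = 0.08626 mol
Temperature rose, so q_rxn = −|q_surr| = -4.588 kJ
ΔH = q_rxn / n = -53.19 kJ/mol

ΔH = -53.2 kJ/mol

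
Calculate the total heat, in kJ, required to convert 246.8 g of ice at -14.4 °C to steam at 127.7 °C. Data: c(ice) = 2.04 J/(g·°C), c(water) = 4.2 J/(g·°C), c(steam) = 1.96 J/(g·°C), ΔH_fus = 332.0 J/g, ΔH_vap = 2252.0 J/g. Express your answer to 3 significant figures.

q1 (heat ice -14.4→0.0 °C): 246.8 × 2.04 × 14.4 = 7250 J
q2 (melt at 0 °C): 246.8 × 332.0 = 81938 J
q3 (heat water 0.0→100.0 °C): 246.8 × 4.2 × 100.0 = 103656 J
q4 (vaporize at 100 °C): 246.8 × 2252.0 = 555794 J
q5 (heat steam 100.0→127.7 °C): 246.8 × 1.96 × 27.7 = 13399 J
Total: 7250 + 81938 + 103656 + 555794 + 13399 = 762037 J = 762 kJ

q = 762 kJ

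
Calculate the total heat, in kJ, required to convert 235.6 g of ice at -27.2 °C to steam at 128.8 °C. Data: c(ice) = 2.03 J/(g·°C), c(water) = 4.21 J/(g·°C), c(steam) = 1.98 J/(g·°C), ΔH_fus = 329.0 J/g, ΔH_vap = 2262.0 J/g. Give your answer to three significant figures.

q1 (heat ice -27.2→0.0 °C): 235.6 × 2.03 × 27.2 = 13009 J
q2 (melt at 0 °C): 235.6 × 329.0 = 77512 J
q3 (heat water 0.0→100.0 °C): 235.6 × 4.21 × 100.0 = 99188 J
q4 (vaporize at 100 °C): 235.6 × 2262.0 = 532927 J
q5 (heat steam 100.0→128.8 °C): 235.6 × 1.98 × 28.8 = 13435 J
Total: 13009 + 77512 + 99188 + 532927 + 13435 = 736071 J = 736 kJ

q = 736 kJ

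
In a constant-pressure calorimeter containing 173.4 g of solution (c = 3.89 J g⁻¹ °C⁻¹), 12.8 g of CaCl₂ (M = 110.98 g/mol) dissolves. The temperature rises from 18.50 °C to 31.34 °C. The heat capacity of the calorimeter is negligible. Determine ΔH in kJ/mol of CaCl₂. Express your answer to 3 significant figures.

ΔH = -75.1 kJ/mol

|ΔT| = |31.34 − 18.50| = 12.84 °C
|q_surr| = (173.4 × 3.89) × 12.84 = 674.526 × 12.84 = 8661 J
n(CaCl₂) = 12.8 / 110.98 = 0.1153 mol
Temperature rose, so q_rxn = −|q_surr| = -8.661 kJ
ΔH = q_rxn / n = -75.12 kJ/mol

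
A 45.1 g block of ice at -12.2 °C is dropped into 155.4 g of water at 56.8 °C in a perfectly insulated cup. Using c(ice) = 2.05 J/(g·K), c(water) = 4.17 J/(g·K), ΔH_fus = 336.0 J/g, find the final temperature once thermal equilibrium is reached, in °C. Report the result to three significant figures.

T_f = 24.5 °C

Heat to bring ice to 0 °C and melt it: q₁ = 45.1×2.05×12.2 + 45.1×336.0 = 16282 J
Heat the water can supply cooling to 0 °C: 155.4×4.17×56.8 = 36807.4 J > q₁, so all ice melts.
Energy balance: 155.4×4.17×(56.8 − T) = 16282 + 45.1×4.17×(T − 0)
648.018(56.8 − T) = 16282 + 188.067 T
36807.4 − 16282 = 836.085 T
T = 20525.4 / 836.085 = 24.549 °C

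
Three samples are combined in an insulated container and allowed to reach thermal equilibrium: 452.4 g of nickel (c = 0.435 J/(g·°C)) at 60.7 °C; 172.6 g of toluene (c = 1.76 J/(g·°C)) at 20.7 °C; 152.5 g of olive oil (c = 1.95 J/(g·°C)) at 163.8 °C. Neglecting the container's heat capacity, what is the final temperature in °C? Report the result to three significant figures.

Σ mᵢcᵢ(T − Tᵢ) = 0  ⇒  T = Σ mᵢcᵢTᵢ / Σ mᵢcᵢ
Σ mᵢcᵢ = 452.4×0.435 + 172.6×1.76 + 152.5×1.95 = 797.945
Σ mᵢcᵢTᵢ = 196.794×60.7 + 303.776×20.7 + 297.375×163.8 = 66944
T = 66944 / 797.945 = 83.90 °C

T_f = 83.9 °C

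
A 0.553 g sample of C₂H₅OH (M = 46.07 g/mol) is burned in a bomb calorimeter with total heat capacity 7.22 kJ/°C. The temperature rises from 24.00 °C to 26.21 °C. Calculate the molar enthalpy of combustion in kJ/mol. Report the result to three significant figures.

ΔT = 26.21 − 24.00 = 2.21 °C
q_cal = C_cal × ΔT = 7.22 × 2.21 = 15.9562 kJ
n = 0.553 / 46.07 = 0.01200 mol
q_rxn = −q_cal = -15.9562 kJ
ΔH = -15.9562 / 0.01200 = -1330 kJ/mol

ΔH = -1330 kJ/mol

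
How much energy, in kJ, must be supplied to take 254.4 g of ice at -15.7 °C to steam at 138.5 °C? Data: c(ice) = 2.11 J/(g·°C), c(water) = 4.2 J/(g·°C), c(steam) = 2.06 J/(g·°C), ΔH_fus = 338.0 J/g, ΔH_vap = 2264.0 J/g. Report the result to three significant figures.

q = 797 kJ

q1 (heat ice -15.7→0.0 °C): 254.4 × 2.11 × 15.7 = 8428 J
q2 (melt at 0 °C): 254.4 × 338.0 = 85987 J
q3 (heat water 0.0→100.0 °C): 254.4 × 4.2 × 100.0 = 106848 J
q4 (vaporize at 100 °C): 254.4 × 2264.0 = 575962 J
q5 (heat steam 100.0→138.5 °C): 254.4 × 2.06 × 38.5 = 20176 J
Total: 8428 + 85987 + 106848 + 575962 + 20176 = 797401 J = 797 kJ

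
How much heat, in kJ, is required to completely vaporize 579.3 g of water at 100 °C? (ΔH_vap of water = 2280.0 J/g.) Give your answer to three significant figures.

q = m × ΔH_vap = 579.3 × 2280.0 = 1321000 J = 1320 kJ

q = 1320 kJ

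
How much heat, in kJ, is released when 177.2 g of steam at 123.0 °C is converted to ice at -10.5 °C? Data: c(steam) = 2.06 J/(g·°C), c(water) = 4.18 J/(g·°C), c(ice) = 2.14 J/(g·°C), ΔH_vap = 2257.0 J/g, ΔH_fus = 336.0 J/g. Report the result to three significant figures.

q1 (cool steam 123.0→100 °C): 177.2 × 2.06 × 23.0 = 8396 J
q2 (condense at 100 °C): 177.2 × 2257.0 = 399940 J
q3 (cool water 100→0 °C): 177.2 × 4.18 × 100.0 = 74070 J
q4 (freeze at 0 °C): 177.2 × 336.0 = 59539 J
q5 (cool ice 0→-10.5 °C): 177.2 × 2.14 × 10.5 = 3982 J
Total: 8396 + 399940 + 74070 + 59539 + 3982 = 545927 J = 546 kJ

q = 546 kJ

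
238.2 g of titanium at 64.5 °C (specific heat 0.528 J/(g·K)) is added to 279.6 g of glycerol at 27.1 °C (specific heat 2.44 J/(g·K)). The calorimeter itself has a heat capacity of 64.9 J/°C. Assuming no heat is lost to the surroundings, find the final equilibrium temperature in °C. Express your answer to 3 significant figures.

T_f = 32.5 °C

Heat lost by titanium = heat gained by glycerol + calorimeter.
(238.2)(0.528)(64.5 − T) = [(279.6)(2.44) + 64.9](T − 27.1)
125.7696 (64.5 − T) = 747.124 (T − 27.1)
8112.1 − 125.7696 T = 747.124 T − 20247
28359.1 = 872.8936 T
T = 32.49 °C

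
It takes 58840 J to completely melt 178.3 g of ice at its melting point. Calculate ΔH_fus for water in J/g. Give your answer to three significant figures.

ΔH_fus = q / m = 58840 / 178.3 = 330 J/g

ΔH_fus = 330 J/g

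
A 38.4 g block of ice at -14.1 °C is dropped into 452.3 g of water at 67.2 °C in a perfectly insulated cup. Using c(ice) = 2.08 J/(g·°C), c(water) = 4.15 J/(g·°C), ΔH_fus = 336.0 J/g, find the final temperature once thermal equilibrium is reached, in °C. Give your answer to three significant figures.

T_f = 55.1 °C

Heat to bring ice to 0 °C and melt it: q₁ = 38.4×2.08×14.1 + 38.4×336.0 = 14029 J
Heat the water can supply cooling to 0 °C: 452.3×4.15×67.2 = 126137 J > q₁, so all ice melts.
Energy balance: 452.3×4.15×(67.2 − T) = 14029 + 38.4×4.15×(T − 0)
1877.045(67.2 − T) = 14029 + 159.36 T
126137 − 14029 = 2036.405 T
T = 112108 / 2036.405 = 55.05 °C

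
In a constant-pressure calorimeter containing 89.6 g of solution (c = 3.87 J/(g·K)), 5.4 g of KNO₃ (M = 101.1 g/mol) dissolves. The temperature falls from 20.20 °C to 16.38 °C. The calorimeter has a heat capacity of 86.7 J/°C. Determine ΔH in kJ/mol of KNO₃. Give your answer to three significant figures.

ΔH = 31.0 kJ/mol

|ΔT| = |16.38 − 20.20| = 3.82 °C
|q_surr| = (89.6 × 3.87 + 86.7) × 3.82 = 433.452 × 3.82 = 1656 J
n(KNO₃) = 5.4 / 101.1 = 0.05341 mol
Temperature fell, so q_rxn = +|q_surr| = 1.656 kJ
ΔH = q_rxn / n = 31.01 kJ/mol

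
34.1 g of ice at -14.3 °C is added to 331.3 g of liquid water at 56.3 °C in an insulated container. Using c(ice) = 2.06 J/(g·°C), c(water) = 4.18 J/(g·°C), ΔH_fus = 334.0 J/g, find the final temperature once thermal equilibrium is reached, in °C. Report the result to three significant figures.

T_f = 42.9 °C

Heat to bring ice to 0 °C and melt it: q₁ = 34.1×2.06×14.3 + 34.1×334.0 = 12394 J
Heat the water can supply cooling to 0 °C: 331.3×4.18×56.3 = 77966.2 J > q₁, so all ice melts.
Energy balance: 331.3×4.18×(56.3 − T) = 12394 + 34.1×4.18×(T − 0)
1384.834(56.3 − T) = 12394 + 142.538 T
77966.2 − 12394 = 1527.372 T
T = 65572.2 / 1527.372 = 42.93 °C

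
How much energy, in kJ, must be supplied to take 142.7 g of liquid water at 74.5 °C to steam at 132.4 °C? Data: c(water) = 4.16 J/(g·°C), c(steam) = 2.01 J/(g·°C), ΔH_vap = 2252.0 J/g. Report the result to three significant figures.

q = 346 kJ

q1 (heat water 74.5→100.0 °C): 142.7 × 4.16 × 25.5 = 15138 J
q2 (vaporize at 100 °C): 142.7 × 2252.0 = 321360 J
q3 (heat steam 100.0→132.4 °C): 142.7 × 2.01 × 32.4 = 9293 J
Total: 15138 + 321360 + 9293 = 345791 J = 346 kJ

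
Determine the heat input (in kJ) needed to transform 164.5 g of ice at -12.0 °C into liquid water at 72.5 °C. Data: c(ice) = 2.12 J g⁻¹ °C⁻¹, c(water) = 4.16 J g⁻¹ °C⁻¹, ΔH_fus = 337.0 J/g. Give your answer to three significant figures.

q1 (heat ice -12.0→0.0 °C): 164.5 × 2.12 × 12.0 = 4185 J
q2 (melt at 0 °C): 164.5 × 337.0 = 55437 J
q3 (heat water 0.0→72.5 °C): 164.5 × 4.16 × 72.5 = 49613 J
Total: 4185 + 55437 + 49613 = 109235 J = 109 kJ

q = 109 kJ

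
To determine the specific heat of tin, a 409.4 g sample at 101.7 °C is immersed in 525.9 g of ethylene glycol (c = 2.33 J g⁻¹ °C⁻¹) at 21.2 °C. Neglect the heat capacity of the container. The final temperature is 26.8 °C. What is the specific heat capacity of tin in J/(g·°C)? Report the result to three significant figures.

c = 0.224 J/(g·°C)

q_gained = (525.9 × 2.33) × (26.8 − 21.2) = 6862 J
q_lost = 409.4 × c × (101.7 − 26.8) = 30664.06 c
Set equal: c = 6862 / 30664.06 = 0.224 J/(g·°C)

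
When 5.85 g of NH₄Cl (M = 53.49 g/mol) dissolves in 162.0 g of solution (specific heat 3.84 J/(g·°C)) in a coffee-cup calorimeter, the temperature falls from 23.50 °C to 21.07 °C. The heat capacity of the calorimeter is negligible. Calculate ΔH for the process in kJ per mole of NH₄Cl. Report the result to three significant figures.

|ΔT| = |21.07 − 23.50| = 2.43 °C
|q_surr| = (162.0 × 3.84) × 2.43 = 622.08 × 2.43 = 1512 J
n(NH₄Cl) = 5.85 / 53.49 = 0.1094 mol
Temperature fell, so q_rxn = +|q_surr| = 1.512 kJ
ΔH = q_rxn / n = 13.82 kJ/mol

ΔH = 13.8 kJ/mol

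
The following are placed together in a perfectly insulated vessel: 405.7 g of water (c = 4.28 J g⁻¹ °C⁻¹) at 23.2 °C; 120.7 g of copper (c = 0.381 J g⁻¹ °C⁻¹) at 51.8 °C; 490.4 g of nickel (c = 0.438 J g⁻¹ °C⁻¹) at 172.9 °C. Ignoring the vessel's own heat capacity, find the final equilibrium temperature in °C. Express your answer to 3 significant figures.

Σ mᵢcᵢ(T − Tᵢ) = 0  ⇒  T = Σ mᵢcᵢTᵢ / Σ mᵢcᵢ
Σ mᵢcᵢ = 405.7×4.28 + 120.7×0.381 + 490.4×0.438 = 1997.1779
Σ mᵢcᵢTᵢ = 1736.396×23.2 + 45.9867×51.8 + 214.7952×172.9 = 79805
T = 79805 / 1997.1779 = 39.96 °C

T_f = 40.0 °C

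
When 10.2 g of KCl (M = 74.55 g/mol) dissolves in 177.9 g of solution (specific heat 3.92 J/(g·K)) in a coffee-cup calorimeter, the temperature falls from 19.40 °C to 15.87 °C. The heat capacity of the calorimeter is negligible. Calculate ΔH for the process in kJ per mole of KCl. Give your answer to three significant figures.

|ΔT| = |15.87 − 19.40| = 3.53 °C
|q_surr| = (177.9 × 3.92) × 3.53 = 697.368 × 3.53 = 2462 J
n(KCl) = 10.2 / 74.55 = 0.1368 mol
Temperature fell, so q_rxn = +|q_surr| = 2.462 kJ
ΔH = q_rxn / n = 18.00 kJ/mol

ΔH = 18.0 kJ/mol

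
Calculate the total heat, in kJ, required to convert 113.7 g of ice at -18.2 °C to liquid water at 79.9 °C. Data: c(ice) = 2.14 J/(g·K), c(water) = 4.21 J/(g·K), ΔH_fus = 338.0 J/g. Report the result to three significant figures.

q = 81.1 kJ

q1 (heat ice -18.2→0.0 °C): 113.7 × 2.14 × 18.2 = 4428 J
q2 (melt at 0 °C): 113.7 × 338.0 = 38431 J
q3 (heat water 0.0→79.9 °C): 113.7 × 4.21 × 79.9 = 38246 J
Total: 4428 + 38431 + 38246 = 81105 J = 81.1 kJ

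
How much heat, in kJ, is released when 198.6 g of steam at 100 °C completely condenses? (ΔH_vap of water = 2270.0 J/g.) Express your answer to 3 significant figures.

q = m × ΔH_vap = 198.6 × 2270.0 = 450800 J = 451 kJ

q = 451 kJ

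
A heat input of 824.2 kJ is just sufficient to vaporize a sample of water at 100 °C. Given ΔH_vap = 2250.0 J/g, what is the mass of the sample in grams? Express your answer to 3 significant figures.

m = q / ΔH_vap = 824200 J / 2250.0 J/g = 366 g

m = 366 g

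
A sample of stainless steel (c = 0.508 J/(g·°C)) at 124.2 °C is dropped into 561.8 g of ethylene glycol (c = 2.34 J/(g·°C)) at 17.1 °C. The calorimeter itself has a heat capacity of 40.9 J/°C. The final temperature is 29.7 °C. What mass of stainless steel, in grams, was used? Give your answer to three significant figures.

m = 356 g

q_gained = (561.8 × 2.34 + 40.9) × (29.7 − 17.1) = 17080 J
q_lost = m × 0.508 × (124.2 − 29.7) = 48.006 m
m = 17080 / 48.006 = 356 g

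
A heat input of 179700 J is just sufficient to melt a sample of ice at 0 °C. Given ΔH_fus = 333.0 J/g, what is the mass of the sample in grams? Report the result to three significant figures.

m = q / ΔH_fus = 179700 J / 333.0 J/g = 540 g

m = 540 g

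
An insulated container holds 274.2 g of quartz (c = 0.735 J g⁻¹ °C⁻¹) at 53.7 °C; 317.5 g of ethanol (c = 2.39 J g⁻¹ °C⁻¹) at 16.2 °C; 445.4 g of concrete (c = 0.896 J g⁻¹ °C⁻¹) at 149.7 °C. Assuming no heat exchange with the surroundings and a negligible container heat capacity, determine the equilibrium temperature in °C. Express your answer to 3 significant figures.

T_f = 60.9 °C

Σ mᵢcᵢ(T − Tᵢ) = 0  ⇒  T = Σ mᵢcᵢTᵢ / Σ mᵢcᵢ
Σ mᵢcᵢ = 274.2×0.735 + 317.5×2.39 + 445.4×0.896 = 1359.4404
Σ mᵢcᵢTᵢ = 201.537×53.7 + 758.825×16.2 + 399.0784×149.7 = 82857.5
T = 82857.5 / 1359.4404 = 60.9497 °C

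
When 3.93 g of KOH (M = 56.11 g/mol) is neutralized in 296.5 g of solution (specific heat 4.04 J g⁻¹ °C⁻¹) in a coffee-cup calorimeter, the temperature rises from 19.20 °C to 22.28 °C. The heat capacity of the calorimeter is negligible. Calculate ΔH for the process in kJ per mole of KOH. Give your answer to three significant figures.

ΔH = -52.7 kJ/mol

|ΔT| = |22.28 − 19.20| = 3.08 °C
|q_surr| = (296.5 × 4.04) × 3.08 = 1197.86 × 3.08 = 3689 J
n(KOH) = 3.93 / 56.11 = 0.07004 mol
Temperature rose, so q_rxn = −|q_surr| = -3.689 kJ
ΔH = q_rxn / n = -52.67 kJ/mol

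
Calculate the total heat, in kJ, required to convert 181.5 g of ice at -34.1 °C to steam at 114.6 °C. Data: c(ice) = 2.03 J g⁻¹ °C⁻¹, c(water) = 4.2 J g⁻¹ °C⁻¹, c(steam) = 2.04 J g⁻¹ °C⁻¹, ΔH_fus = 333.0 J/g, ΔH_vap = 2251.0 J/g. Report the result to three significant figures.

q = 563 kJ

q1 (heat ice -34.1→0.0 °C): 181.5 × 2.03 × 34.1 = 12564 J
q2 (melt at 0 °C): 181.5 × 333.0 = 60440 J
q3 (heat water 0.0→100.0 °C): 181.5 × 4.2 × 100.0 = 76230 J
q4 (vaporize at 100 °C): 181.5 × 2251.0 = 408557 J
q5 (heat steam 100.0→114.6 °C): 181.5 × 2.04 × 14.6 = 5406 J
Total: 12564 + 60440 + 76230 + 408557 + 5406 = 563197 J = 563 kJ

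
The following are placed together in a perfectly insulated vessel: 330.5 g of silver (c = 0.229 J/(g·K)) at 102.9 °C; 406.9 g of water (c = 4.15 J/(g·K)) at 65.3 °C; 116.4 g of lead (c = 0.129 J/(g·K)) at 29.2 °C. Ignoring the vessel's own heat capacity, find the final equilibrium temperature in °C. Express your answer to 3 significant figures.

T_f = 66.6 °C

Σ mᵢcᵢ(T − Tᵢ) = 0  ⇒  T = Σ mᵢcᵢTᵢ / Σ mᵢcᵢ
Σ mᵢcᵢ = 330.5×0.229 + 406.9×4.15 + 116.4×0.129 = 1779.3351
Σ mᵢcᵢTᵢ = 75.6845×102.9 + 1688.635×65.3 + 15.0156×29.2 = 118490
T = 118490 / 1779.3351 = 66.59 °C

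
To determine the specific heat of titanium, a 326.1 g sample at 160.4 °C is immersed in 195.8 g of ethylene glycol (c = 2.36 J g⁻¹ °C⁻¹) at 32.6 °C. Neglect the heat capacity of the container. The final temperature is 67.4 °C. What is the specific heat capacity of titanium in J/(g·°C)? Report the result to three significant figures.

c = 0.530 J/(g·°C)

q_gained = (195.8 × 2.36) × (67.4 − 32.6) = 16080 J
q_lost = 326.1 × c × (160.4 − 67.4) = 30327.3 c
Set equal: c = 16080 / 30327.3 = 0.530 J/(g·°C)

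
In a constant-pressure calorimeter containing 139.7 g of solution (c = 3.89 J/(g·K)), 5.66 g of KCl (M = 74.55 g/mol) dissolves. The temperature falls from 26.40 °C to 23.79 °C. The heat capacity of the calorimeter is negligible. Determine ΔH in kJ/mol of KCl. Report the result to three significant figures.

|ΔT| = |23.79 − 26.40| = 2.61 °C
|q_surr| = (139.7 × 3.89) × 2.61 = 543.433 × 2.61 = 1418 J
n(KCl) = 5.66 / 74.55 = 0.07592 mol
Temperature fell, so q_rxn = +|q_surr| = 1.418 kJ
ΔH = q_rxn / n = 18.68 kJ/mol

ΔH = 18.7 kJ/mol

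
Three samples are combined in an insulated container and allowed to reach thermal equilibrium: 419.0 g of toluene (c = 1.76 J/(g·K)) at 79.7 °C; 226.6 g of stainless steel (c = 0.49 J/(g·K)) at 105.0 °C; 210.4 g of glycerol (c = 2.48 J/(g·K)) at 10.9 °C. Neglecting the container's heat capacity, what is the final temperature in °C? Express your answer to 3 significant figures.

T_f = 55.6 °C

Σ mᵢcᵢ(T − Tᵢ) = 0  ⇒  T = Σ mᵢcᵢTᵢ / Σ mᵢcᵢ
Σ mᵢcᵢ = 419.0×1.76 + 226.6×0.49 + 210.4×2.48 = 1370.266
Σ mᵢcᵢTᵢ = 737.44×79.7 + 111.034×105.0 + 521.792×10.9 = 76120
T = 76120 / 1370.266 = 55.55 °C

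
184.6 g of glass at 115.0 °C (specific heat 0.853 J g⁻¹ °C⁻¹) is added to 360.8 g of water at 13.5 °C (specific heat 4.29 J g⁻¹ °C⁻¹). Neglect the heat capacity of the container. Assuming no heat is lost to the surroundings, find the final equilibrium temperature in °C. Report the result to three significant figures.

T_f = 22.9 °C

Heat lost by glass = heat gained by water.
(184.6)(0.853)(115.0 − T) = (360.8)(4.29)(T − 13.5)
157.4638 (115.0 − T) = 1547.832 (T − 13.5)
18108 − 157.4638 T = 1547.832 T − 20896
39004 = 1705.2958 T
T = 22.87 °C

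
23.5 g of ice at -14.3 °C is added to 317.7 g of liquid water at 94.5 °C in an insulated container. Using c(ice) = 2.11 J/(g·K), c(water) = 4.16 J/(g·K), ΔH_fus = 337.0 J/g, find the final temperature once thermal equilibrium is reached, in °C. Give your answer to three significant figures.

T_f = 81.9 °C

Heat to bring ice to 0 °C and melt it: q₁ = 23.5×2.11×14.3 + 23.5×337.0 = 8628.6 J
Heat the water can supply cooling to 0 °C: 317.7×4.16×94.5 = 124894 J > q₁, so all ice melts.
Energy balance: 317.7×4.16×(94.5 − T) = 8628.6 + 23.5×4.16×(T − 0)
1321.632(94.5 − T) = 8628.6 + 97.76 T
124894 − 8628.6 = 1419.392 T
T = 116265.4 / 1419.392 = 81.91 °C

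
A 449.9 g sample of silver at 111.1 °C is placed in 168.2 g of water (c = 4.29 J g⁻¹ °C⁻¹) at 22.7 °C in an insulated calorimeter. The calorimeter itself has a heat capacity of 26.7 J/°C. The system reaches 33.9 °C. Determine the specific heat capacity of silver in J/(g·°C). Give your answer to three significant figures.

q_gained = (168.2 × 4.29 + 26.7) × (33.9 − 22.7) = 8381 J
q_lost = 449.9 × c × (111.1 − 33.9) = 34732.28 c
Set equal: c = 8381 / 34732.28 = 0.241 J/(g·°C)

c = 0.241 J/(g·°C)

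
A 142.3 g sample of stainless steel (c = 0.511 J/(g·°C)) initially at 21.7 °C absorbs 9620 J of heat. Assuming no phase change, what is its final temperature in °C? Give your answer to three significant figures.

ΔT = q / (m c) = 9620 / (142.3 × 0.511) = 132.3 °C
T_f = 21.7 + 132.3 = 154.0 °C

T_f = 154 °C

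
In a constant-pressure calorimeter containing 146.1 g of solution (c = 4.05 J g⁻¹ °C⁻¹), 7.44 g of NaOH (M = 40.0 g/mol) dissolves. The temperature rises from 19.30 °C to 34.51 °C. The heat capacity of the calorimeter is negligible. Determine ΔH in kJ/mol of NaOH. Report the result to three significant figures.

ΔH = -48.4 kJ/mol

|ΔT| = |34.51 − 19.30| = 15.21 °C
|q_surr| = (146.1 × 4.05) × 15.21 = 591.705 × 15.21 = 9000 J
n(NaOH) = 7.44 / 40.0 = 0.1860 mol
Temperature rose, so q_rxn = −|q_surr| = -9.000 kJ
ΔH = q_rxn / n = -48.39 kJ/mol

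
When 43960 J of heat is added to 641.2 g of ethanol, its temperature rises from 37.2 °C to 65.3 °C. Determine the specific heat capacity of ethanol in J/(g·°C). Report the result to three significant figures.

c = q / (m ΔT) = 43960 / (641.2 × 28.1)
c = 43960 / 18017.72 = 2.44 J/(g·°C)

c = 2.44 J/(g·°C)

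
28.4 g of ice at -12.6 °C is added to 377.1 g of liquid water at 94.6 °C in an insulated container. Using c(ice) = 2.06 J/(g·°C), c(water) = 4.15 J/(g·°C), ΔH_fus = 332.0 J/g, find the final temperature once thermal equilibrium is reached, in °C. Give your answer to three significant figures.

T_f = 81.9 °C

Heat to bring ice to 0 °C and melt it: q₁ = 28.4×2.06×12.6 + 28.4×332.0 = 10166 J
Heat the water can supply cooling to 0 °C: 377.1×4.15×94.6 = 148046 J > q₁, so all ice melts.
Energy balance: 377.1×4.15×(94.6 − T) = 10166 + 28.4×4.15×(T − 0)
1564.965(94.6 − T) = 10166 + 117.86 T
148046 − 10166 = 1682.825 T
T = 137880 / 1682.825 = 81.93 °C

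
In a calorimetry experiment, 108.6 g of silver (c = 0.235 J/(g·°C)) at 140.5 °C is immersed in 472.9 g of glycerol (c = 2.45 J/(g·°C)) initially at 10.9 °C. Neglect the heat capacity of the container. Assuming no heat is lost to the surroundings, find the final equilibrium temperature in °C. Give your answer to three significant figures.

Heat lost by silver = heat gained by glycerol.
(108.6)(0.235)(140.5 − T) = (472.9)(2.45)(T − 10.9)
25.521 (140.5 − T) = 1158.605 (T − 10.9)
3585.7 − 25.521 T = 1158.605 T − 12629
16214.7 = 1184.126 T
T = 13.69 °C

T_f = 13.7 °C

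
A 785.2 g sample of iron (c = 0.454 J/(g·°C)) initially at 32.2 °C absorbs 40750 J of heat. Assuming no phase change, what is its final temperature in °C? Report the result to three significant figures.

ΔT = q / (m c) = 40750 / (785.2 × 0.454) = 114.3 °C
T_f = 32.2 + 114.3 = 146.5 °C

T_f = 147 °C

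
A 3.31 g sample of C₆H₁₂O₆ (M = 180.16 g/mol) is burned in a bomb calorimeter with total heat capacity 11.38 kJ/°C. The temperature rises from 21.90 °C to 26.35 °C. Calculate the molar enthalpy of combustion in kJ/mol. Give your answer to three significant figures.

ΔT = 26.35 − 21.90 = 4.45 °C
q_cal = C_cal × ΔT = 11.38 × 4.45 = 50.641 kJ
n = 3.31 / 180.16 = 0.01837 mol
q_rxn = −q_cal = -50.641 kJ
ΔH = -50.641 / 0.01837 = -2757 kJ/mol

ΔH = -2760 kJ/mol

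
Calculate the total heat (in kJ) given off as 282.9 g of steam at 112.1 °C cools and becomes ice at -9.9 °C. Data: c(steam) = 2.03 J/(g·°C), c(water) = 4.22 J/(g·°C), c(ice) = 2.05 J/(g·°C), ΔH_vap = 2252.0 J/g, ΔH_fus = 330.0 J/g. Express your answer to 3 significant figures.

q1 (cool steam 112.1→100 °C): 282.9 × 2.03 × 12.1 = 6949 J
q2 (condense at 100 °C): 282.9 × 2252.0 = 637091 J
q3 (cool water 100→0 °C): 282.9 × 4.22 × 100.0 = 119384 J
q4 (freeze at 0 °C): 282.9 × 330.0 = 93357 J
q5 (cool ice 0→-9.9 °C): 282.9 × 2.05 × 9.9 = 5741 J
Total: 6949 + 637091 + 119384 + 93357 + 5741 = 862522 J = 863 kJ

q = 863 kJ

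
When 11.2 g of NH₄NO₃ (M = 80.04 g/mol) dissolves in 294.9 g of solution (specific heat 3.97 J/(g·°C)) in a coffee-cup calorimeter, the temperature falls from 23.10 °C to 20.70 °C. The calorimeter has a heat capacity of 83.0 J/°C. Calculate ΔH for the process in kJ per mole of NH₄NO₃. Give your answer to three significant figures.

|ΔT| = |20.70 − 23.10| = 2.40 °C
|q_surr| = (294.9 × 3.97 + 83.0) × 2.40 = 1253.753 × 2.40 = 3009 J
n(NH₄NO₃) = 11.2 / 80.04 = 0.1399 mol
Temperature fell, so q_rxn = +|q_surr| = 3.009 kJ
ΔH = q_rxn / n = 21.51 kJ/mol

ΔH = 21.5 kJ/mol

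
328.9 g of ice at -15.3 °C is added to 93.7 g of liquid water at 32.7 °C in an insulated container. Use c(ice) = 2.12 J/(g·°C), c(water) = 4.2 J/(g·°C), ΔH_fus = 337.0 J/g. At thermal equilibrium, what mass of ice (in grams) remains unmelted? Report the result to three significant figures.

m_ice remaining = 322 g

Heat to warm all ice to 0 °C: 328.9×2.12×15.3 = 10668 J
Heat released by water cooling to 0 °C: 93.7×4.2×32.7 = 12869 J
12869 J < 10668 + 328.9×337.0 = 121507.3 J, so not all ice melts; final T = 0 °C.
Heat left for melting: 12869 − 10668 = 2201 J
Mass melted = 2201 / 337.0 = 6.531 g
Ice remaining = 328.9 − 6.531 = 322.369 g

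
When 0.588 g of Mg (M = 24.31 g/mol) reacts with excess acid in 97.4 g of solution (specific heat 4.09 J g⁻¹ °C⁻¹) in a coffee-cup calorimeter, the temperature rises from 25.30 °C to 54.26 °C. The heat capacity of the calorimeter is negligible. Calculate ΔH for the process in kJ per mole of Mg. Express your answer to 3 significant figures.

|ΔT| = |54.26 − 25.30| = 28.96 °C
|q_surr| = (97.4 × 4.09) × 28.96 = 398.366 × 28.96 = 11540 J
n(Mg) = 0.588 / 24.31 = 0.02419 mol
Temperature rose, so q_rxn = −|q_surr| = -11.54 kJ
ΔH = q_rxn / n = -477.1 kJ/mol

ΔH = -477 kJ/mol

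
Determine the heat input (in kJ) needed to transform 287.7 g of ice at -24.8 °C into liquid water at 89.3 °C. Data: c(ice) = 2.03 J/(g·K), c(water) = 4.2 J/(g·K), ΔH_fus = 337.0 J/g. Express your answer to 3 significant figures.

q = 219 kJ

q1 (heat ice -24.8→0.0 °C): 287.7 × 2.03 × 24.8 = 14484 J
q2 (melt at 0 °C): 287.7 × 337.0 = 96955 J
q3 (heat water 0.0→89.3 °C): 287.7 × 4.2 × 89.3 = 107905 J
Total: 14484 + 96955 + 107905 = 219344 J = 219 kJ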